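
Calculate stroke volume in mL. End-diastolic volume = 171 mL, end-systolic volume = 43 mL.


SV = EDV - ESV
SV = 171 - 43
SV = 128 mL


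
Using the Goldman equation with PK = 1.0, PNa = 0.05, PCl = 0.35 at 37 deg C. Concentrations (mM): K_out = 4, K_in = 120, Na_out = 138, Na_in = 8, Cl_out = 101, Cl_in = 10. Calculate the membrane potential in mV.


Vm = (RT/F)*ln((PK*Ko + PNa*Nao + PCl*Cli)/(PK*Ki + PNa*Nai + PCl*Clo))
Numer = 14.4, Denom = 155.75
Vm = -63.63 mV


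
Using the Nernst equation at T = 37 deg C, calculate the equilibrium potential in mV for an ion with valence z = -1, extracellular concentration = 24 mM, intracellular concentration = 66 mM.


E = (RT/(zF)) * ln(C_out/C_in)
T = 37 + 273.15 = 310.15 K
E = (8.314 * 310.15 / (-1 * 96485)) * ln(24/66)
E = 27.04 mV


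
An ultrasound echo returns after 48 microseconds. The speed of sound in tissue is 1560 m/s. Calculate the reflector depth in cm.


depth = c * t / 2
t = 48 us = 4.8000e-05 s
depth = 1560 * 4.8000e-05 / 2
depth = 0.03744 m = 3.744 cm


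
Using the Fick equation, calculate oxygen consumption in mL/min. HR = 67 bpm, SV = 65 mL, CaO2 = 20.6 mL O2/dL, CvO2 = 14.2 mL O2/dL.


CO = HR*SV = 67*65/1000 = 4.355 L/min
a-v O2 diff = 20.6 - 14.2 = 6.4 mL/dL
VO2 = CO * (CaO2-CvO2) * 10 dL/L
VO2 = 4.355 * 6.4 * 10
VO2 = 278.7 mL/min


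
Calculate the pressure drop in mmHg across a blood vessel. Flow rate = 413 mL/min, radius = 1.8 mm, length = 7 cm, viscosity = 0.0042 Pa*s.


dP = 8*mu*L*Q / (pi*r^4)
Q = 413 mL/min = 6.88333e-06 m^3/s
dP = 490.903 Pa = 490.903 / 133.322 mmHg = 3.682 mmHg


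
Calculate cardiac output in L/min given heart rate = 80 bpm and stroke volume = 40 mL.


CO = HR * SV
CO = 80 * 40 / 1000
CO = 3.2 L/min


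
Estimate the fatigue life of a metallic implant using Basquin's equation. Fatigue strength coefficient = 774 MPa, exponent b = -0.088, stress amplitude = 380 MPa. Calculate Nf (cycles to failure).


sigma_a = sigma_f' * (2Nf)^b
2Nf = (sigma_a/sigma_f')^(1/b)
2Nf = (380/774)^(1/-0.088)
2Nf = 3242.4937
Nf = 1621


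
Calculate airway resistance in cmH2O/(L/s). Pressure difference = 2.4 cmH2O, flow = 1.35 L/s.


R = dP / flow
R = 2.4 / 1.35
R = 1.778 cmH2O/(L/s)


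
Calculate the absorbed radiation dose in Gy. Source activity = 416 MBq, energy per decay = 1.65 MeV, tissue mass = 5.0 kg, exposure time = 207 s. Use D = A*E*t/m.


A = 416 MBq = 4.1600e+08 Bq
E = 1.65 MeV = 2.6433e-13 J
D = A*E*t/m = 4.1600e+08*2.6433e-13*207/5.0
D = 0.004552 Gy


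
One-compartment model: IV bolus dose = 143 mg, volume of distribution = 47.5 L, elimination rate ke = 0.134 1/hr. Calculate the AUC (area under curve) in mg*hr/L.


C0 = Dose/Vd = 143/47.5 = 3.01053 mg/L
AUC = C0/ke = 3.01053/0.134
AUC = 22.47 mg*hr/L


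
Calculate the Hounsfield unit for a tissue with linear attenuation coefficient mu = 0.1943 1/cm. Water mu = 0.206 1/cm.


HU = ((mu_tissue - mu_water) / mu_water) * 1000
HU = ((0.1943 - 0.206) / 0.206) * 1000
HU = -56.8


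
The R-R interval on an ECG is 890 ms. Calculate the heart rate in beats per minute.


HR = 60 / RR_interval(s)
RR = 890 ms = 0.89 s
HR = 60 / 0.89 = 67.42 bpm


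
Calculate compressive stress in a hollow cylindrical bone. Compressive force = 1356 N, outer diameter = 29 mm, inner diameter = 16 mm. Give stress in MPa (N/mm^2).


A = pi*(r_o^2 - r_i^2)
r_o = 14.5 mm, r_i = 8 mm
A = 459.458 mm^2
sigma = F/A = 1356 / 459.458
sigma = 2.951 MPa


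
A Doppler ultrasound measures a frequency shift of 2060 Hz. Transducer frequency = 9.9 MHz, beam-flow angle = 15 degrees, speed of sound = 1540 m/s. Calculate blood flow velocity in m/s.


v = fd * c / (2 * f0 * cos(theta))
v = 2060 * 1540 / (2 * 9.9000e+06 * cos(15))
v = 0.1659 m/s


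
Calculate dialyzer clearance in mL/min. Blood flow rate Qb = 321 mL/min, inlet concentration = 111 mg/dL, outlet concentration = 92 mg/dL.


K = Qb * (Cb_in - Cb_out) / Cb_in
K = 321 * (111 - 92) / 111
K = 54.95 mL/min


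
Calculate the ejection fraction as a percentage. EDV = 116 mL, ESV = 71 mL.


SV = EDV - ESV = 116 - 71 = 45 mL
EF = SV/EDV * 100 = 45/116 * 100
EF = 38.79%


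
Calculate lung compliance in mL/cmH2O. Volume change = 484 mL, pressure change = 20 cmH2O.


C = dV / dP
C = 484 / 20
C = 24.2 mL/cmH2O


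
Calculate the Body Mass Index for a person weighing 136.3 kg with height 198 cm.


BMI = weight / height^2
height = 198 cm = 1.98 m
BMI = 136.3 / 1.98^2
BMI = 34.77 kg/m^2


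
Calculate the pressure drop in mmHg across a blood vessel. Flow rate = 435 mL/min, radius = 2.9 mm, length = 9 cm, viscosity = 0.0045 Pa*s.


dP = 8*mu*L*Q / (pi*r^4)
Q = 435 mL/min = 7.25e-06 m^3/s
dP = 105.716 Pa = 105.716 / 133.322 mmHg = 0.7929 mmHg


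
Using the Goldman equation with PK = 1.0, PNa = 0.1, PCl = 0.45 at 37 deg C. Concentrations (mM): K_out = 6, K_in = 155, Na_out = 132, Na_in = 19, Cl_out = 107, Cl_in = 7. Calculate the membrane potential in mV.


Vm = (RT/F)*ln((PK*Ko + PNa*Nao + PCl*Cli)/(PK*Ki + PNa*Nai + PCl*Clo))
Numer = 22.35, Denom = 205.05
Vm = -59.23 mV


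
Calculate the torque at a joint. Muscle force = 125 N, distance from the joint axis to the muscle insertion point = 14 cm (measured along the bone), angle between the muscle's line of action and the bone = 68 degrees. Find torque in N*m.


Torque = F * d * sin(theta)   (moment arm = d*sin(theta))
d = 14 cm = 0.14 m
Torque = 125 * 0.14 * sin(68)
Torque = 16.23 N*m


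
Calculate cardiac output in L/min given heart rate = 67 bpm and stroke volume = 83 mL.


CO = HR * SV
CO = 67 * 83 / 1000
CO = 5.561 L/min


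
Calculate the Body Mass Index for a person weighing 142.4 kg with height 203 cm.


BMI = weight / height^2
height = 203 cm = 2.03 m
BMI = 142.4 / 2.03^2
BMI = 34.56 kg/m^2


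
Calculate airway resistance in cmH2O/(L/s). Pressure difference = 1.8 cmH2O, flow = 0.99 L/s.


R = dP / flow
R = 1.8 / 0.99
R = 1.818 cmH2O/(L/s)


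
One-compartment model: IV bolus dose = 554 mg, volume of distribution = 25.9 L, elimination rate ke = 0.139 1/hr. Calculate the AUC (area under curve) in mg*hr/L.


C0 = Dose/Vd = 554/25.9 = 21.39 mg/L
AUC = C0/ke = 21.39/0.139
AUC = 153.9 mg*hr/L


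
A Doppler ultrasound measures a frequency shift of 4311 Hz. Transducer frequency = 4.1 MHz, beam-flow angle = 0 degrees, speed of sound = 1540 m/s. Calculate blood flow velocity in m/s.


v = fd * c / (2 * f0 * cos(theta))
v = 4311 * 1540 / (2 * 4.1000e+06 * cos(0))
v = 0.8096 m/s


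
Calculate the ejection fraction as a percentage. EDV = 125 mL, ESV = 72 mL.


SV = EDV - ESV = 125 - 72 = 53 mL
EF = SV/EDV * 100 = 53/125 * 100
EF = 42.4%


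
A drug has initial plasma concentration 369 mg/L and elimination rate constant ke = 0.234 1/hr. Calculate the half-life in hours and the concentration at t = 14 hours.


t_half = ln(2) / ke = 0.693147 / 0.234 = 2.962 hr
C(t) = C0 * exp(-ke*t) = 369 * exp(-0.234*14)
C(14) = 13.94 mg/L


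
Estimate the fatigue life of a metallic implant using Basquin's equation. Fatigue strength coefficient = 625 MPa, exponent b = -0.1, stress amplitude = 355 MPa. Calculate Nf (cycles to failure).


sigma_a = sigma_f' * (2Nf)^b
2Nf = (sigma_a/sigma_f')^(1/b)
2Nf = (355/625)^(1/-0.1)
2Nf = 286.0992
Nf = 143


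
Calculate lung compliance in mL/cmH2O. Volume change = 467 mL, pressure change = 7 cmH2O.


C = dV / dP
C = 467 / 7
C = 66.71 mL/cmH2O


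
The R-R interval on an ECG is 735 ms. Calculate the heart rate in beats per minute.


HR = 60 / RR_interval(s)
RR = 735 ms = 0.735 s
HR = 60 / 0.735 = 81.63 bpm


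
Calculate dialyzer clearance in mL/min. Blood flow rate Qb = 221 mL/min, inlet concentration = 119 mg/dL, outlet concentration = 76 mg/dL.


K = Qb * (Cb_in - Cb_out) / Cb_in
K = 221 * (119 - 76) / 119
K = 79.86 mL/min


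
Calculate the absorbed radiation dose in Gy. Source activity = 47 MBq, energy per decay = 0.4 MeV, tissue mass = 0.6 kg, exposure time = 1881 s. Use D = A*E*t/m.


A = 47 MBq = 4.7000e+07 Bq
E = 0.4 MeV = 6.408e-14 J
D = A*E*t/m = 4.7000e+07*6.408e-14*1881/0.6
D = 0.009442 Gy


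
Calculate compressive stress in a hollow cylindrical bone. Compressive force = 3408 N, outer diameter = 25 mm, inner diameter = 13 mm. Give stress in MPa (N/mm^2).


A = pi*(r_o^2 - r_i^2)
r_o = 12.5 mm, r_i = 6.5 mm
A = 358.142 mm^2
sigma = F/A = 3408 / 358.142
sigma = 9.516 MPa


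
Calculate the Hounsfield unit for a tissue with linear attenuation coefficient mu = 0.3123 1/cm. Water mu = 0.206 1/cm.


HU = ((mu_tissue - mu_water) / mu_water) * 1000
HU = ((0.3123 - 0.206) / 0.206) * 1000
HU = 516


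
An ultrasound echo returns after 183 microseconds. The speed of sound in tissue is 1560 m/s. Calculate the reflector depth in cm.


depth = c * t / 2
t = 183 us = 1.8300e-04 s
depth = 1560 * 1.8300e-04 / 2
depth = 0.14274 m = 14.274 cm


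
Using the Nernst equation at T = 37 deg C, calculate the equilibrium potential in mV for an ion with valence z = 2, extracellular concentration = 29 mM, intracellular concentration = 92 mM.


E = (RT/(zF)) * ln(C_out/C_in)
T = 37 + 273.15 = 310.15 K
E = (8.314 * 310.15 / (2 * 96485)) * ln(29/92)
E = -15.43 mV


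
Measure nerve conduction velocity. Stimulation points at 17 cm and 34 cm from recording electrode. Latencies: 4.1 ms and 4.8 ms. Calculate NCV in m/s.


Distance = (34 - 17) / 100 = 0.17 m
dt = (4.8 - 4.1) / 1000 = 7.0000e-04 s
NCV = dist / dt = 242.9 m/s


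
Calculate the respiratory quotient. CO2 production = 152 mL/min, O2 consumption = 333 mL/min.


RQ = VCO2 / VO2
RQ = 152 / 333
RQ = 0.4565


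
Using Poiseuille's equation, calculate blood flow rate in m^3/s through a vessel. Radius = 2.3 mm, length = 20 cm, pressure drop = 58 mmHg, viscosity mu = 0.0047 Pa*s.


Q = pi*r^4*dP / (8*mu*L)
r = 0.0023 m, L = 0.2 m
dP = 58 mmHg = 7732.676 Pa
Q = 9.0401e-05 m^3/s


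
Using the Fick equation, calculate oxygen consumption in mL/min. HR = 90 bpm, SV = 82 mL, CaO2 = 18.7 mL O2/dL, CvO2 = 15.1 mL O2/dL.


CO = HR*SV = 90*82/1000 = 7.38 L/min
a-v O2 diff = 18.7 - 15.1 = 3.6 mL/dL
VO2 = CO * (CaO2-CvO2) * 10 dL/L
VO2 = 7.38 * 3.6 * 10
VO2 = 265.7 mL/min


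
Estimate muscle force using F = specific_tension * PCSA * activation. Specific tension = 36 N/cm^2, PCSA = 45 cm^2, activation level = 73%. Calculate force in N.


F = sigma * PCSA * activation
F = 36 * 45 * 0.73
F = 1183 N


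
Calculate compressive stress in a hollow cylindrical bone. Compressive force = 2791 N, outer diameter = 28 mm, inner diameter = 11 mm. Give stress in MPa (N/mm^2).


A = pi*(r_o^2 - r_i^2)
r_o = 14 mm, r_i = 5.5 mm
A = 520.719 mm^2
sigma = F/A = 2791 / 520.719
sigma = 5.36 MPa


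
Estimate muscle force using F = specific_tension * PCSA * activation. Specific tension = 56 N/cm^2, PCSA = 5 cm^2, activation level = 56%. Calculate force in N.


F = sigma * PCSA * activation
F = 56 * 5 * 0.56
F = 156.8 N


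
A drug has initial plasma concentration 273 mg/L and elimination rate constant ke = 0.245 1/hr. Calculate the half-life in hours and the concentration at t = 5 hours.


t_half = ln(2) / ke = 0.693147 / 0.245 = 2.829 hr
C(t) = C0 * exp(-ke*t) = 273 * exp(-0.245*5)
C(5) = 80.2 mg/L


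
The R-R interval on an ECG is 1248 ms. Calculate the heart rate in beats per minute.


HR = 60 / RR_interval(s)
RR = 1248 ms = 1.248 s
HR = 60 / 1.248 = 48.08 bpm


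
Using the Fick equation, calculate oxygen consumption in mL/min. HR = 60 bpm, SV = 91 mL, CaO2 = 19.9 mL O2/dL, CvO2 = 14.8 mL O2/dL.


CO = HR*SV = 60*91/1000 = 5.46 L/min
a-v O2 diff = 19.9 - 14.8 = 5.1 mL/dL
VO2 = CO * (CaO2-CvO2) * 10 dL/L
VO2 = 5.46 * 5.1 * 10
VO2 = 278.5 mL/min


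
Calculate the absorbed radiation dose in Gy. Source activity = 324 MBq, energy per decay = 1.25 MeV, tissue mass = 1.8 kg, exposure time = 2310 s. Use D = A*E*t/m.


A = 324 MBq = 3.2400e+08 Bq
E = 1.25 MeV = 2.0025e-13 J
D = A*E*t/m = 3.2400e+08*2.0025e-13*2310/1.8
D = 0.08326 Gy


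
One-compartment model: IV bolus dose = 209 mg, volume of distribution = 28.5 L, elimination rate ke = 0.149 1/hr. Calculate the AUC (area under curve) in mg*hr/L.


C0 = Dose/Vd = 209/28.5 = 7.33333 mg/L
AUC = C0/ke = 7.33333/0.149
AUC = 49.22 mg*hr/L


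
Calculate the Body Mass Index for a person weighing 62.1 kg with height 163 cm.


BMI = weight / height^2
height = 163 cm = 1.63 m
BMI = 62.1 / 1.63^2
BMI = 23.37 kg/m^2


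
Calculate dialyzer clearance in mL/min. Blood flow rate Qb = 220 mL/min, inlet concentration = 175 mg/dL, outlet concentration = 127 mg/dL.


K = Qb * (Cb_in - Cb_out) / Cb_in
K = 220 * (175 - 127) / 175
K = 60.34 mL/min


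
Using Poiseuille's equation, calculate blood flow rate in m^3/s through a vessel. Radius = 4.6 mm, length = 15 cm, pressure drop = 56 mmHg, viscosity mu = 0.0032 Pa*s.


Q = pi*r^4*dP / (8*mu*L)
r = 0.0046 m, L = 0.15 m
dP = 56 mmHg = 7466.032 Pa
Q = 0.002735 m^3/s


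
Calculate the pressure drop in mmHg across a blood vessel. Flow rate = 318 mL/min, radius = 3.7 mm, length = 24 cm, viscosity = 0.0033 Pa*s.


dP = 8*mu*L*Q / (pi*r^4)
Q = 318 mL/min = 5.3e-06 m^3/s
dP = 57.0341 Pa = 57.0341 / 133.322 mmHg = 0.4278 mmHg


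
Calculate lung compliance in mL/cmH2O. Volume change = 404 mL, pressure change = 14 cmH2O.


C = dV / dP
C = 404 / 14
C = 28.86 mL/cmH2O


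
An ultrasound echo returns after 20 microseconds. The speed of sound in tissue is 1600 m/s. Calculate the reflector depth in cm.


depth = c * t / 2
t = 20 us = 2.0000e-05 s
depth = 1600 * 2.0000e-05 / 2
depth = 0.016 m = 1.6 cm


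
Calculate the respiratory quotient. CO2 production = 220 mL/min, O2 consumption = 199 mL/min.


RQ = VCO2 / VO2
RQ = 220 / 199
RQ = 1.106


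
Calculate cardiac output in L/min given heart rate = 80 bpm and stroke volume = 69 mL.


CO = HR * SV
CO = 80 * 69 / 1000
CO = 5.52 L/min


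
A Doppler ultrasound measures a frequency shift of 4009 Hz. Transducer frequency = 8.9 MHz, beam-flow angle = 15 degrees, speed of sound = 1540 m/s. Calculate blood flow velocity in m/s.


v = fd * c / (2 * f0 * cos(theta))
v = 4009 * 1540 / (2 * 8.9000e+06 * cos(15))
v = 0.3591 m/s


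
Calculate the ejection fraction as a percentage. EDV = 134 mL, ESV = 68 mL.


SV = EDV - ESV = 134 - 68 = 66 mL
EF = SV/EDV * 100 = 66/134 * 100
EF = 49.25%


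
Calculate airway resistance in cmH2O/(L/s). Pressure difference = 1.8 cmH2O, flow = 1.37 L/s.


R = dP / flow
R = 1.8 / 1.37
R = 1.314 cmH2O/(L/s)


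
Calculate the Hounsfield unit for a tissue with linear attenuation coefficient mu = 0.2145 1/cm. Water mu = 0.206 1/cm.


HU = ((mu_tissue - mu_water) / mu_water) * 1000
HU = ((0.2145 - 0.206) / 0.206) * 1000
HU = 41.26


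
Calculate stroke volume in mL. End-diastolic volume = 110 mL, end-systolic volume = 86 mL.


SV = EDV - ESV
SV = 110 - 86
SV = 24 mL


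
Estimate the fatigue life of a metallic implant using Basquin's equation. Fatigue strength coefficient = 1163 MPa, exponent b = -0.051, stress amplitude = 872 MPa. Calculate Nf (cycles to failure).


sigma_a = sigma_f' * (2Nf)^b
2Nf = (sigma_a/sigma_f')^(1/b)
2Nf = (872/1163)^(1/-0.051)
2Nf = 283.28279
Nf = 141.6


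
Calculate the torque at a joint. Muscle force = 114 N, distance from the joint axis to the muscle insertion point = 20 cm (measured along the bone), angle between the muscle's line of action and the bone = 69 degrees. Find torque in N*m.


Torque = F * d * sin(theta)   (moment arm = d*sin(theta))
d = 20 cm = 0.2 m
Torque = 114 * 0.2 * sin(69)
Torque = 21.29 N*m


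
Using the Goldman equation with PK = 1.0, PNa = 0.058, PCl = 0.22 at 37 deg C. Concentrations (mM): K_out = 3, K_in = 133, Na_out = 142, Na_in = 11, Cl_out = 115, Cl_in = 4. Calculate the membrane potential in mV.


Vm = (RT/F)*ln((PK*Ko + PNa*Nao + PCl*Cli)/(PK*Ki + PNa*Nai + PCl*Clo))
Numer = 12.116, Denom = 158.938
Vm = -68.79 mV


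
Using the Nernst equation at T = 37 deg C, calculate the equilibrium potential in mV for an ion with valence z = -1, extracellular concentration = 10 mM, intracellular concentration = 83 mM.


E = (RT/(zF)) * ln(C_out/C_in)
T = 37 + 273.15 = 310.15 K
E = (8.314 * 310.15 / (-1 * 96485)) * ln(10/83)
E = 56.56 mV


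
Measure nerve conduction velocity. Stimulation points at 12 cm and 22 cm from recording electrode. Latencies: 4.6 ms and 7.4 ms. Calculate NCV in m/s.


Distance = (22 - 12) / 100 = 0.1 m
dt = (7.4 - 4.6) / 1000 = 0.0028 s
NCV = dist / dt = 35.71 m/s


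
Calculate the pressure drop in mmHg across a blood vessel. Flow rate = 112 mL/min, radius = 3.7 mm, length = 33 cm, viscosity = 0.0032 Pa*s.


dP = 8*mu*L*Q / (pi*r^4)
Q = 112 mL/min = 1.86667e-06 m^3/s
dP = 26.7833 Pa = 26.7833 / 133.322 mmHg = 0.2009 mmHg


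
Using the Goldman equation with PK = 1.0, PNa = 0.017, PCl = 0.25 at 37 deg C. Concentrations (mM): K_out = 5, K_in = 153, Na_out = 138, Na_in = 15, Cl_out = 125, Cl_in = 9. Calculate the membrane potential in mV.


Vm = (RT/F)*ln((PK*Ko + PNa*Nao + PCl*Cli)/(PK*Ki + PNa*Nai + PCl*Clo))
Numer = 9.596, Denom = 184.505
Vm = -79.01 mV


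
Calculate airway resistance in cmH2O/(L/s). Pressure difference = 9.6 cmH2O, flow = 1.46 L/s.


R = dP / flow
R = 9.6 / 1.46
R = 6.575 cmH2O/(L/s)


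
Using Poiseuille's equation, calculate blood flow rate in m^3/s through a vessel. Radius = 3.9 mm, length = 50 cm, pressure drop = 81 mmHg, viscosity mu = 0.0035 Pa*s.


Q = pi*r^4*dP / (8*mu*L)
r = 0.0039 m, L = 0.5 m
dP = 81 mmHg = 10799.082 Pa
Q = 5.6062e-04 m^3/s


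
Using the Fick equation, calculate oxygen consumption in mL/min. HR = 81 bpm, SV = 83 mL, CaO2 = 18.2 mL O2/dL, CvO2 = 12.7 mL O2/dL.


CO = HR*SV = 81*83/1000 = 6.723 L/min
a-v O2 diff = 18.2 - 12.7 = 5.5 mL/dL
VO2 = CO * (CaO2-CvO2) * 10 dL/L
VO2 = 6.723 * 5.5 * 10
VO2 = 369.8 mL/min


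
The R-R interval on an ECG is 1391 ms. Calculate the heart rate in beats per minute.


HR = 60 / RR_interval(s)
RR = 1391 ms = 1.391 s
HR = 60 / 1.391 = 43.13 bpm


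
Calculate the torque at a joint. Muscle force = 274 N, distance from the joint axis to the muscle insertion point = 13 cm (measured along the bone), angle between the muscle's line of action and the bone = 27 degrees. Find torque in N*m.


Torque = F * d * sin(theta)   (moment arm = d*sin(theta))
d = 13 cm = 0.13 m
Torque = 274 * 0.13 * sin(27)
Torque = 16.17 N*m


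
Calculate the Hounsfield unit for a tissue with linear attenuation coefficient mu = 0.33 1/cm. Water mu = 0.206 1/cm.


HU = ((mu_tissue - mu_water) / mu_water) * 1000
HU = ((0.33 - 0.206) / 0.206) * 1000
HU = 601.9


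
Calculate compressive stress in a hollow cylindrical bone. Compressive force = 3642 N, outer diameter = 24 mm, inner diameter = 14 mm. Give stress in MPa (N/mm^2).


A = pi*(r_o^2 - r_i^2)
r_o = 12 mm, r_i = 7 mm
A = 298.451 mm^2
sigma = F/A = 3642 / 298.451
sigma = 12.2 MPa


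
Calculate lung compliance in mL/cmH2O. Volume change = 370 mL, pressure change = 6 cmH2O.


C = dV / dP
C = 370 / 6
C = 61.67 mL/cmH2O


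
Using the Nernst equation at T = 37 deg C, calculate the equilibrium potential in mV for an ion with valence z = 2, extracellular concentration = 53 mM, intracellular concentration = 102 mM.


E = (RT/(zF)) * ln(C_out/C_in)
T = 37 + 273.15 = 310.15 K
E = (8.314 * 310.15 / (2 * 96485)) * ln(53/102)
E = -8.748 mV


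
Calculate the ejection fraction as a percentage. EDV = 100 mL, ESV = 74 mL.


SV = EDV - ESV = 100 - 74 = 26 mL
EF = SV/EDV * 100 = 26/100 * 100
EF = 26%


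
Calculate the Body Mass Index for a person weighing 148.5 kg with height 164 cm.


BMI = weight / height^2
height = 164 cm = 1.64 m
BMI = 148.5 / 1.64^2
BMI = 55.21 kg/m^2


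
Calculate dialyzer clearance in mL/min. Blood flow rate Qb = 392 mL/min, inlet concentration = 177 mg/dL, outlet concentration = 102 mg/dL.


K = Qb * (Cb_in - Cb_out) / Cb_in
K = 392 * (177 - 102) / 177
K = 166.1 mL/min


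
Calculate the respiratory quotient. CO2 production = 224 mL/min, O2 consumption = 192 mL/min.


RQ = VCO2 / VO2
RQ = 224 / 192
RQ = 1.167


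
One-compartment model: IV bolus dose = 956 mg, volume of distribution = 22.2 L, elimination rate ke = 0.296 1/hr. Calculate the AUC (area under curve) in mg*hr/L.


C0 = Dose/Vd = 956/22.2 = 43.0631 mg/L
AUC = C0/ke = 43.0631/0.296
AUC = 145.5 mg*hr/L


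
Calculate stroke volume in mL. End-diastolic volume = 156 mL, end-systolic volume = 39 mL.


SV = EDV - ESV
SV = 156 - 39
SV = 117 mL


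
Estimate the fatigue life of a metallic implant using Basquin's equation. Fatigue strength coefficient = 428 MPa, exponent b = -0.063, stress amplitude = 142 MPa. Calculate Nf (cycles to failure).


sigma_a = sigma_f' * (2Nf)^b
2Nf = (sigma_a/sigma_f')^(1/b)
2Nf = (142/428)^(1/-0.063)
2Nf = 40331248
Nf = 2.0166e+07


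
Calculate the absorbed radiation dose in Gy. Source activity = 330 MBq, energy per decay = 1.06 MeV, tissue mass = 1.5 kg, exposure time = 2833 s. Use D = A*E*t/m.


A = 330 MBq = 3.3000e+08 Bq
E = 1.06 MeV = 1.69812e-13 J
D = A*E*t/m = 3.3000e+08*1.69812e-13*2833/1.5
D = 0.1058 Gy


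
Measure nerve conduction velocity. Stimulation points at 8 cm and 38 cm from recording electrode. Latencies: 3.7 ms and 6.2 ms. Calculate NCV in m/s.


Distance = (38 - 8) / 100 = 0.3 m
dt = (6.2 - 3.7) / 1000 = 0.0025 s
NCV = dist / dt = 120 m/s


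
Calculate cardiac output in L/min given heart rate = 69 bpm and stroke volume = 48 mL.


CO = HR * SV
CO = 69 * 48 / 1000
CO = 3.312 L/min


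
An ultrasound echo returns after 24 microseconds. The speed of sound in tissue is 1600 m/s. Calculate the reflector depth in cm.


depth = c * t / 2
t = 24 us = 2.4000e-05 s
depth = 1600 * 2.4000e-05 / 2
depth = 0.0192 m = 1.92 cm


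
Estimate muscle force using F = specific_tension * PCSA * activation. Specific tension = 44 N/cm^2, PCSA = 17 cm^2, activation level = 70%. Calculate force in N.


F = sigma * PCSA * activation
F = 44 * 17 * 0.7
F = 523.6 N


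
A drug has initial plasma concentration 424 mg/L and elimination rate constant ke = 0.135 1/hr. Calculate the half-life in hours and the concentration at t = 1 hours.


t_half = ln(2) / ke = 0.693147 / 0.135 = 5.134 hr
C(t) = C0 * exp(-ke*t) = 424 * exp(-0.135*1)
C(1) = 370.5 mg/L


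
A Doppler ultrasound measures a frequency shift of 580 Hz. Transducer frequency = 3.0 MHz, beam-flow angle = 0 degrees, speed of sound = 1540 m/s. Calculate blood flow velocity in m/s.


v = fd * c / (2 * f0 * cos(theta))
v = 580 * 1540 / (2 * 3.0000e+06 * cos(0))
v = 0.1489 m/s


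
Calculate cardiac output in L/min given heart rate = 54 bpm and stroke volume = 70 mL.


CO = HR * SV
CO = 54 * 70 / 1000
CO = 3.78 L/min


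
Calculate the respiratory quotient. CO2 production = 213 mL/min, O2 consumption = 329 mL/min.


RQ = VCO2 / VO2
RQ = 213 / 329
RQ = 0.6474


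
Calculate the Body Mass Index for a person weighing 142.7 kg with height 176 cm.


BMI = weight / height^2
height = 176 cm = 1.76 m
BMI = 142.7 / 1.76^2
BMI = 46.07 kg/m^2


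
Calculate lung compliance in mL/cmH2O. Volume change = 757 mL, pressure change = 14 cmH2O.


C = dV / dP
C = 757 / 14
C = 54.07 mL/cmH2O


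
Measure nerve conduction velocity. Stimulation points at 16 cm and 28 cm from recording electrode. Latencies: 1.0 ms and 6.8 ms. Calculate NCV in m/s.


Distance = (28 - 16) / 100 = 0.12 m
dt = (6.8 - 1.0) / 1000 = 0.0058 s
NCV = dist / dt = 20.69 m/s


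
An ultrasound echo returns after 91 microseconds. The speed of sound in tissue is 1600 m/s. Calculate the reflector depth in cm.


depth = c * t / 2
t = 91 us = 9.1000e-05 s
depth = 1600 * 9.1000e-05 / 2
depth = 0.0728 m = 7.28 cm


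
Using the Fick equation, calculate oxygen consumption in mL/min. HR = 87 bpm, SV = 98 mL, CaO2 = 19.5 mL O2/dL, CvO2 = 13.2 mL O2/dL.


CO = HR*SV = 87*98/1000 = 8.526 L/min
a-v O2 diff = 19.5 - 13.2 = 6.3 mL/dL
VO2 = CO * (CaO2-CvO2) * 10 dL/L
VO2 = 8.526 * 6.3 * 10
VO2 = 537.1 mL/min


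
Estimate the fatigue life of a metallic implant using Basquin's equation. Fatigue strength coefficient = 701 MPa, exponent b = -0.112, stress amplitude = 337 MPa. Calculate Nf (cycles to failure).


sigma_a = sigma_f' * (2Nf)^b
2Nf = (sigma_a/sigma_f')^(1/b)
2Nf = (337/701)^(1/-0.112)
2Nf = 691.94643
Nf = 346


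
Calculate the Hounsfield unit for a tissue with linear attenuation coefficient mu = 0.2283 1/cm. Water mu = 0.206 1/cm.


HU = ((mu_tissue - mu_water) / mu_water) * 1000
HU = ((0.2283 - 0.206) / 0.206) * 1000
HU = 108.3


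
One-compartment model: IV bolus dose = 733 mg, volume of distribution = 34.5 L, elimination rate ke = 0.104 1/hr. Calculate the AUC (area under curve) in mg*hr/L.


C0 = Dose/Vd = 733/34.5 = 21.2464 mg/L
AUC = C0/ke = 21.2464/0.104
AUC = 204.3 mg*hr/L


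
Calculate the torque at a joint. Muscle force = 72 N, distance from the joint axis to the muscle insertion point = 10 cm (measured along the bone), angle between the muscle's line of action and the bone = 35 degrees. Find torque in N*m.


Torque = F * d * sin(theta)   (moment arm = d*sin(theta))
d = 10 cm = 0.1 m
Torque = 72 * 0.1 * sin(35)
Torque = 4.13 N*m


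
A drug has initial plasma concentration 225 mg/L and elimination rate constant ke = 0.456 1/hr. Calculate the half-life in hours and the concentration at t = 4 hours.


t_half = ln(2) / ke = 0.693147 / 0.456 = 1.52 hr
C(t) = C0 * exp(-ke*t) = 225 * exp(-0.456*4)
C(4) = 36.31 mg/L


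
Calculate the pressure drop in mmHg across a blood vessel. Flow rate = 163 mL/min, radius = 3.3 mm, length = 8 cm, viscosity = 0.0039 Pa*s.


dP = 8*mu*L*Q / (pi*r^4)
Q = 163 mL/min = 2.71667e-06 m^3/s
dP = 18.2002 Pa = 18.2002 / 133.322 mmHg = 0.1365 mmHg


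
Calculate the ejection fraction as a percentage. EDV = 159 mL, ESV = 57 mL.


SV = EDV - ESV = 159 - 57 = 102 mL
EF = SV/EDV * 100 = 102/159 * 100
EF = 64.15%


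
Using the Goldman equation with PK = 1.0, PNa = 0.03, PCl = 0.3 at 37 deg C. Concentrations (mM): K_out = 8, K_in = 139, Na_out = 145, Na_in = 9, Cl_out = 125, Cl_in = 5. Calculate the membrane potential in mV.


Vm = (RT/F)*ln((PK*Ko + PNa*Nao + PCl*Cli)/(PK*Ki + PNa*Nai + PCl*Clo))
Numer = 13.85, Denom = 176.77
Vm = -68.06 mV


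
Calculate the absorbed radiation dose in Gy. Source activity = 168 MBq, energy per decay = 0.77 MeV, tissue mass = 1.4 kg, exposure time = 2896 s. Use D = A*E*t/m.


A = 168 MBq = 1.6800e+08 Bq
E = 0.77 MeV = 1.23354e-13 J
D = A*E*t/m = 1.6800e+08*1.23354e-13*2896/1.4
D = 0.04287 Gy


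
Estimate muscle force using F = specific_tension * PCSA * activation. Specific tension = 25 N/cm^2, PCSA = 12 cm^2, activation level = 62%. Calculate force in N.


F = sigma * PCSA * activation
F = 25 * 12 * 0.62
F = 186 N


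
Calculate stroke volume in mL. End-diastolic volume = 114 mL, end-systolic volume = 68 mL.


SV = EDV - ESV
SV = 114 - 68
SV = 46 mL


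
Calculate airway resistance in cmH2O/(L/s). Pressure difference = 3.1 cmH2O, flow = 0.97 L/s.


R = dP / flow
R = 3.1 / 0.97
R = 3.196 cmH2O/(L/s)


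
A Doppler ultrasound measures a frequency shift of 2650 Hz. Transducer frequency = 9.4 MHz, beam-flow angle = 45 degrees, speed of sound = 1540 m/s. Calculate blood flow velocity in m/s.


v = fd * c / (2 * f0 * cos(theta))
v = 2650 * 1540 / (2 * 9.4000e+06 * cos(45))
v = 0.307 m/s


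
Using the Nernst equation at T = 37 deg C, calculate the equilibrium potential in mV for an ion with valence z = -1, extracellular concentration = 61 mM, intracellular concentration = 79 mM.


E = (RT/(zF)) * ln(C_out/C_in)
T = 37 + 273.15 = 310.15 K
E = (8.314 * 310.15 / (-1 * 96485)) * ln(61/79)
E = 6.91 mV


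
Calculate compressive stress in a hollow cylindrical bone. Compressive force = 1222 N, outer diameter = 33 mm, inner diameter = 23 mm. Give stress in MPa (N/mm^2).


A = pi*(r_o^2 - r_i^2)
r_o = 16.5 mm, r_i = 11.5 mm
A = 439.823 mm^2
sigma = F/A = 1222 / 439.823
sigma = 2.778 MPa


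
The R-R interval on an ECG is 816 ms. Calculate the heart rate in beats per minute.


HR = 60 / RR_interval(s)
RR = 816 ms = 0.816 s
HR = 60 / 0.816 = 73.53 bpm


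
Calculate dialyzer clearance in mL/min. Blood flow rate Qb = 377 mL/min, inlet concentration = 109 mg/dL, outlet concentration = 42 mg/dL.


K = Qb * (Cb_in - Cb_out) / Cb_in
K = 377 * (109 - 42) / 109
K = 231.7 mL/min


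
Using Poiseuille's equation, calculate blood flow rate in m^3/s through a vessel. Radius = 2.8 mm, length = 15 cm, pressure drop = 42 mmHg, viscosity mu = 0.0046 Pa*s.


Q = pi*r^4*dP / (8*mu*L)
r = 0.0028 m, L = 0.15 m
dP = 42 mmHg = 5599.524 Pa
Q = 1.9588e-04 m^3/s


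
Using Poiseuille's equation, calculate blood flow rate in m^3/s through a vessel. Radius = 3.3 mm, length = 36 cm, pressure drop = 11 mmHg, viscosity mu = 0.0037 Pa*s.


Q = pi*r^4*dP / (8*mu*L)
r = 0.0033 m, L = 0.36 m
dP = 11 mmHg = 1466.542 Pa
Q = 5.1275e-05 m^3/s


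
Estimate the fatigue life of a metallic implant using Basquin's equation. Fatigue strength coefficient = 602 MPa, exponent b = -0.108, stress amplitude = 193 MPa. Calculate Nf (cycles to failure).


sigma_a = sigma_f' * (2Nf)^b
2Nf = (sigma_a/sigma_f')^(1/b)
2Nf = (193/602)^(1/-0.108)
2Nf = 37535.039
Nf = 1.877e+04


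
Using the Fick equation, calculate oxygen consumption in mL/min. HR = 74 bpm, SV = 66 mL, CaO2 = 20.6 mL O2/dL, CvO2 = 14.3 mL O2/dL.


CO = HR*SV = 74*66/1000 = 4.884 L/min
a-v O2 diff = 20.6 - 14.3 = 6.3 mL/dL
VO2 = CO * (CaO2-CvO2) * 10 dL/L
VO2 = 4.884 * 6.3 * 10
VO2 = 307.7 mL/min


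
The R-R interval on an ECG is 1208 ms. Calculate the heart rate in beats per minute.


HR = 60 / RR_interval(s)
RR = 1208 ms = 1.208 s
HR = 60 / 1.208 = 49.67 bpm


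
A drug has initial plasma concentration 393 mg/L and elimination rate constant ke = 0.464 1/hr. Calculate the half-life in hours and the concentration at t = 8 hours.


t_half = ln(2) / ke = 0.693147 / 0.464 = 1.494 hr
C(t) = C0 * exp(-ke*t) = 393 * exp(-0.464*8)
C(8) = 9.6 mg/L


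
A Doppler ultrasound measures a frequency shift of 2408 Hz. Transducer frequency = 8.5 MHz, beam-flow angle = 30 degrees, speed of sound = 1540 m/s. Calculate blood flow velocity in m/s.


v = fd * c / (2 * f0 * cos(theta))
v = 2408 * 1540 / (2 * 8.5000e+06 * cos(30))
v = 0.2519 m/s


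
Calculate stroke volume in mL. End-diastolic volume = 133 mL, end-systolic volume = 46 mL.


SV = EDV - ESV
SV = 133 - 46
SV = 87 mL


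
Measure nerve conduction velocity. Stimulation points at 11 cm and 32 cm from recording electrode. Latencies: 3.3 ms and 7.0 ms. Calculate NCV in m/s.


Distance = (32 - 11) / 100 = 0.21 m
dt = (7.0 - 3.3) / 1000 = 0.0037 s
NCV = dist / dt = 56.76 m/s


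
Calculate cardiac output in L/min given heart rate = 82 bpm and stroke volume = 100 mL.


CO = HR * SV
CO = 82 * 100 / 1000
CO = 8.2 L/min


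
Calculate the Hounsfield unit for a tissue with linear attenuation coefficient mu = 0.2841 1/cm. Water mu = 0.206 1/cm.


HU = ((mu_tissue - mu_water) / mu_water) * 1000
HU = ((0.2841 - 0.206) / 0.206) * 1000
HU = 379.1


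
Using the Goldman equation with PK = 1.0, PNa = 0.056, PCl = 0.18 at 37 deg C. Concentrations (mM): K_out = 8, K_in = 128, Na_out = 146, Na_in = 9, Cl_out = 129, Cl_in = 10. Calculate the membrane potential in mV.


Vm = (RT/F)*ln((PK*Ko + PNa*Nao + PCl*Cli)/(PK*Ki + PNa*Nai + PCl*Clo))
Numer = 17.976, Denom = 151.724
Vm = -57.01 mV


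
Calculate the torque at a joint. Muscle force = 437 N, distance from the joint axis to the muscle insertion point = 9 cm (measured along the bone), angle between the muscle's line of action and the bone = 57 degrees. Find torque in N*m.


Torque = F * d * sin(theta)   (moment arm = d*sin(theta))
d = 9 cm = 0.09 m
Torque = 437 * 0.09 * sin(57)
Torque = 32.98 N*m


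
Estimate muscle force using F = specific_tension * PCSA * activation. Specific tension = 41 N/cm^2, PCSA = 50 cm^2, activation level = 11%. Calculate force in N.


F = sigma * PCSA * activation
F = 41 * 50 * 0.11
F = 225.5 N


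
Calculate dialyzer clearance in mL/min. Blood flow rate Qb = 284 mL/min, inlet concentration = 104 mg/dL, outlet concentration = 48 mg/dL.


K = Qb * (Cb_in - Cb_out) / Cb_in
K = 284 * (104 - 48) / 104
K = 152.9 mL/min


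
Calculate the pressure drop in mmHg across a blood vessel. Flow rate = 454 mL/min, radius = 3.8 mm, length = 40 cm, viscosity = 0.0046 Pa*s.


dP = 8*mu*L*Q / (pi*r^4)
Q = 454 mL/min = 7.56667e-06 m^3/s
dP = 170.031 Pa = 170.031 / 133.322 mmHg = 1.275 mmHg


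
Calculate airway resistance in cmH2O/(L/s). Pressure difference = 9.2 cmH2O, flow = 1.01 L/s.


R = dP / flow
R = 9.2 / 1.01
R = 9.109 cmH2O/(L/s)


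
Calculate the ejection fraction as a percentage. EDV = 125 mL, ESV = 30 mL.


SV = EDV - ESV = 125 - 30 = 95 mL
EF = SV/EDV * 100 = 95/125 * 100
EF = 76%


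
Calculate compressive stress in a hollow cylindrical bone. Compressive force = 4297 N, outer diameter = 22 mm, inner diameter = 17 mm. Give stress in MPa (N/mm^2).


A = pi*(r_o^2 - r_i^2)
r_o = 11 mm, r_i = 8.5 mm
A = 153.153 mm^2
sigma = F/A = 4297 / 153.153
sigma = 28.06 MPa


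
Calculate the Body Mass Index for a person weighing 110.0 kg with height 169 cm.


BMI = weight / height^2
height = 169 cm = 1.69 m
BMI = 110.0 / 1.69^2
BMI = 38.51 kg/m^2


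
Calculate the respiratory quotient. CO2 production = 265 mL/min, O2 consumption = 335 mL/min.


RQ = VCO2 / VO2
RQ = 265 / 335
RQ = 0.791


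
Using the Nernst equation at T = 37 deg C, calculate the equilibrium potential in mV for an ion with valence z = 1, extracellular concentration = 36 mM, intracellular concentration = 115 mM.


E = (RT/(zF)) * ln(C_out/C_in)
T = 37 + 273.15 = 310.15 K
E = (8.314 * 310.15 / (1 * 96485)) * ln(36/115)
E = -31.04 mV


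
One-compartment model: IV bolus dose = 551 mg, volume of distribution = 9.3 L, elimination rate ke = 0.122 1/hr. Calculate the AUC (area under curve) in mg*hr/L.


C0 = Dose/Vd = 551/9.3 = 59.2473 mg/L
AUC = C0/ke = 59.2473/0.122
AUC = 485.6 mg*hr/L


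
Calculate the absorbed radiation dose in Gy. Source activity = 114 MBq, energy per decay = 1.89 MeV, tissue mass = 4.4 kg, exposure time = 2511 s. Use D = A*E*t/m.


A = 114 MBq = 1.1400e+08 Bq
E = 1.89 MeV = 3.02778e-13 J
D = A*E*t/m = 1.1400e+08*3.02778e-13*2511/4.4
D = 0.0197 Gy


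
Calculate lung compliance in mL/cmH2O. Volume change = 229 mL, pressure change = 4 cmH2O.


C = dV / dP
C = 229 / 4
C = 57.25 mL/cmH2O


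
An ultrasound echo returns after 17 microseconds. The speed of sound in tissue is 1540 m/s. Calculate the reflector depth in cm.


depth = c * t / 2
t = 17 us = 1.7000e-05 s
depth = 1540 * 1.7000e-05 / 2
depth = 0.01309 m = 1.309 cm


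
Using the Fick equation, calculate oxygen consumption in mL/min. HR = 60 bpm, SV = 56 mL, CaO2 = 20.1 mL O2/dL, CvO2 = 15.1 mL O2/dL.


CO = HR*SV = 60*56/1000 = 3.36 L/min
a-v O2 diff = 20.1 - 15.1 = 5 mL/dL
VO2 = CO * (CaO2-CvO2) * 10 dL/L
VO2 = 3.36 * 5 * 10
VO2 = 168 mL/min


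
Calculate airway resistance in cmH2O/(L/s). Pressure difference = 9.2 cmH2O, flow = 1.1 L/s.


R = dP / flow
R = 9.2 / 1.1
R = 8.364 cmH2O/(L/s)


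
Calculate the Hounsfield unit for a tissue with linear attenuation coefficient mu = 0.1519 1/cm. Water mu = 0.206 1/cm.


HU = ((mu_tissue - mu_water) / mu_water) * 1000
HU = ((0.1519 - 0.206) / 0.206) * 1000
HU = -262.6


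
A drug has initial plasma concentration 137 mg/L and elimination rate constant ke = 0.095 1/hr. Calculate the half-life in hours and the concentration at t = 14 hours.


t_half = ln(2) / ke = 0.693147 / 0.095 = 7.296 hr
C(t) = C0 * exp(-ke*t) = 137 * exp(-0.095*14)
C(14) = 36.23 mg/L


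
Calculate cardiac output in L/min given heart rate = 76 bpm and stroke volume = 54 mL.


CO = HR * SV
CO = 76 * 54 / 1000
CO = 4.104 L/min


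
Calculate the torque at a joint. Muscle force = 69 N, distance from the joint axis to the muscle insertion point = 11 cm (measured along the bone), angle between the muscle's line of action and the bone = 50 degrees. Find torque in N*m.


Torque = F * d * sin(theta)   (moment arm = d*sin(theta))
d = 11 cm = 0.11 m
Torque = 69 * 0.11 * sin(50)
Torque = 5.814 N*m


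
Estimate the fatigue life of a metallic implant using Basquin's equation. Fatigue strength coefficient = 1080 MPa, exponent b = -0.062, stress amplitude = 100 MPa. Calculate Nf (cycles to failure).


sigma_a = sigma_f' * (2Nf)^b
2Nf = (sigma_a/sigma_f')^(1/b)
2Nf = (100/1080)^(1/-0.062)
2Nf = 4.6572021e+16
Nf = 2.3286e+16


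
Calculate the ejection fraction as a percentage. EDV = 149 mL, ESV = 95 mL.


SV = EDV - ESV = 149 - 95 = 54 mL
EF = SV/EDV * 100 = 54/149 * 100
EF = 36.24%


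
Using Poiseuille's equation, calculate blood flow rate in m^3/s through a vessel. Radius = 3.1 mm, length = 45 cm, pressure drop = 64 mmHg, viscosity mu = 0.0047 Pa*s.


Q = pi*r^4*dP / (8*mu*L)
r = 0.0031 m, L = 0.45 m
dP = 64 mmHg = 8532.608 Pa
Q = 1.4631e-04 m^3/s


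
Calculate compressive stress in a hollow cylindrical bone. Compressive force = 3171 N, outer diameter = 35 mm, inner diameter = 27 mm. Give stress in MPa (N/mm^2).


A = pi*(r_o^2 - r_i^2)
r_o = 17.5 mm, r_i = 13.5 mm
A = 389.557 mm^2
sigma = F/A = 3171 / 389.557
sigma = 8.14 MPa


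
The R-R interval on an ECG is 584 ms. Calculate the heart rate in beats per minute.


HR = 60 / RR_interval(s)
RR = 584 ms = 0.584 s
HR = 60 / 0.584 = 102.7 bpm


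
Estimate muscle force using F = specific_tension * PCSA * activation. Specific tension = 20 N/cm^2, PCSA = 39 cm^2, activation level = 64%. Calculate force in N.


F = sigma * PCSA * activation
F = 20 * 39 * 0.64
F = 499.2 N


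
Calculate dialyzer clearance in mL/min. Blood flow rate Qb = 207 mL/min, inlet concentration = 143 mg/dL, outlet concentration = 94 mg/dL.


K = Qb * (Cb_in - Cb_out) / Cb_in
K = 207 * (143 - 94) / 143
K = 70.93 mL/min


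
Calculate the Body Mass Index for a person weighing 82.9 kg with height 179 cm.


BMI = weight / height^2
height = 179 cm = 1.79 m
BMI = 82.9 / 1.79^2
BMI = 25.87 kg/m^2


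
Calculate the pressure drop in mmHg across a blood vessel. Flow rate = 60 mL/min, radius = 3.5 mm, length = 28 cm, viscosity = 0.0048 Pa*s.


dP = 8*mu*L*Q / (pi*r^4)
Q = 60 mL/min = 1e-06 m^3/s
dP = 22.8069 Pa = 22.8069 / 133.322 mmHg = 0.1711 mmHg


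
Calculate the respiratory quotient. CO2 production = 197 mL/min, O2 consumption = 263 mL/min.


RQ = VCO2 / VO2
RQ = 197 / 263
RQ = 0.749


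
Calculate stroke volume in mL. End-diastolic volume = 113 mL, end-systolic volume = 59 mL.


SV = EDV - ESV
SV = 113 - 59
SV = 54 mL


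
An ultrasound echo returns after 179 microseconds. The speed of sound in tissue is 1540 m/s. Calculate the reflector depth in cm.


depth = c * t / 2
t = 179 us = 1.7900e-04 s
depth = 1540 * 1.7900e-04 / 2
depth = 0.13783 m = 13.783 cm


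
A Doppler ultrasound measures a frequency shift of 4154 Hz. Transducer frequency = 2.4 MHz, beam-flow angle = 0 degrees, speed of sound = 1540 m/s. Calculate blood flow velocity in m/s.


v = fd * c / (2 * f0 * cos(theta))
v = 4154 * 1540 / (2 * 2.4000e+06 * cos(0))
v = 1.333 m/s


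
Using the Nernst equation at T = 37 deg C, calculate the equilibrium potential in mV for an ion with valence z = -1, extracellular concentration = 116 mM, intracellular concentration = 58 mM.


E = (RT/(zF)) * ln(C_out/C_in)
T = 37 + 273.15 = 310.15 K
E = (8.314 * 310.15 / (-1 * 96485)) * ln(116/58)
E = -18.52 mV


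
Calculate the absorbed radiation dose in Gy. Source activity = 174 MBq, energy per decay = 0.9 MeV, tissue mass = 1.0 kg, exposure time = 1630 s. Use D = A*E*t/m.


A = 174 MBq = 1.7400e+08 Bq
E = 0.9 MeV = 1.4418e-13 J
D = A*E*t/m = 1.7400e+08*1.4418e-13*1630/1.0
D = 0.04089 Gy
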